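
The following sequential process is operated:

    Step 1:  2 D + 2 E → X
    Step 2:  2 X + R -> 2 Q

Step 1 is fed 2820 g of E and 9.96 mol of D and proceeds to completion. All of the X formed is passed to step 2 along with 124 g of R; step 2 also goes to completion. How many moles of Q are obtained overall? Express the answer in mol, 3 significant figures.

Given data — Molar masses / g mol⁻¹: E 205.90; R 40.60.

Step 1:
n(E) = 2820 / 205.90 = 13.70 mol
n(D) = 9.960 mol
n/ν for E = 13.70/2 = 6.850
n/ν for D = 9.960/2 = 4.980
Smallest n/ν is D → limiting reagent.
n(X) produced = (1/2) × 9.960 = 4.980 mol
Step 2:
n(X) available = 4.980 mol
n(R) = 124.0 / 40.60 = 3.054 mol
n/ν for X = 4.980/2 = 2.490
n/ν for R = 3.054/1 = 3.054
Smallest n/ν is X → limiting reagent.
n(Q) = (2/2) × 4.980 = 4.980 mol

4.98 mol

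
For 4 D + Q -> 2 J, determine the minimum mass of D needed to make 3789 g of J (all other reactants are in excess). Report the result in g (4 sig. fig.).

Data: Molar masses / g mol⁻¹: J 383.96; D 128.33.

n(J) = 3789 / 383.96 = 9.868 mol
n(D) = (4/2) × 9.868 = 19.74 mol
mass = 19.74 × 128.33 = 2533 g

2533 g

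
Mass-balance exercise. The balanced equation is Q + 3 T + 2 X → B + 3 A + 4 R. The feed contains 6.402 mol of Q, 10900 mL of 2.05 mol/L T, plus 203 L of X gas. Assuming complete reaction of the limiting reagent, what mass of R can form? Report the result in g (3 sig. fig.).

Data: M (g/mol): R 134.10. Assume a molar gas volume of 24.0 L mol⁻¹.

2270 g

n(Q) = 6.402 mol
n(T) = 2.05 × 10900/1000 = 22.35 mol
n(X) = 203.0 / 24.0 = 8.458 mol
n/ν for Q = 6.402/1 = 6.402
n/ν for T = 22.35/3 = 7.450
n/ν for X = 8.458/2 = 4.229
Smallest n/ν is X → limiting reagent.
n(R) = (4/2) × 8.458 = 16.92 mol
mass = 16.92 × 134.10 = 2269 g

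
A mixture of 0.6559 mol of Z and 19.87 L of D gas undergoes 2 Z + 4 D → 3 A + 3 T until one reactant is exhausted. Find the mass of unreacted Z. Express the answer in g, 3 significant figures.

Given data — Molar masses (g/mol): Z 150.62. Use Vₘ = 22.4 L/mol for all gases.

n(Z) = 0.6559 mol
n(D) = 19.87 / 22.4 = 0.8871 mol
n/ν for Z = 0.6559/2 = 0.3280
n/ν for D = 0.8871/4 = 0.2218
Smallest n/ν is D → limiting reagent.
Z consumed = (2/4) × 0.8871 = 0.4436 mol
Z remaining = 0.6559 − 0.4436 = 0.2123 mol
mass = 0.2123 × 150.62 = 31.98 g

32.0 g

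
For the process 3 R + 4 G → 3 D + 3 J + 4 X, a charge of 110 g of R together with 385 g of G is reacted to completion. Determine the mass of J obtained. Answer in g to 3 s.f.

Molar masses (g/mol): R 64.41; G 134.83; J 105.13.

180 g

n(R) = 110.0 / 64.41 = 1.708 mol
n(G) = 385.0 / 134.83 = 2.855 mol
n/ν for R = 1.708/3 = 0.5693
n/ν for G = 2.855/4 = 0.7138
Smallest n/ν is R → limiting reagent.
n(J) = (3/3) × 1.708 = 1.708 mol
mass = 1.708 × 105.13 = 179.6 g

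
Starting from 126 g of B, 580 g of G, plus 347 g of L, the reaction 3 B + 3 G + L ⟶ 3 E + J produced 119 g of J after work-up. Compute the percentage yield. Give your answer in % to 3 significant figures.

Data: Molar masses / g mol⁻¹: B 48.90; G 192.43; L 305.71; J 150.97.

n(B) = 126.0 / 48.90 = 2.577 mol
n(G) = 580.0 / 192.43 = 3.014 mol
n(L) = 347.0 / 305.71 = 1.135 mol
n/ν for B = 2.577/3 = 0.8590
n/ν for G = 3.014/3 = 1.005
n/ν for L = 1.135/1 = 1.135
Smallest n/ν is B → limiting reagent.
theoretical n(J) = (1/3) × 2.577 = 0.8590 mol → 129.7 g
% yield = 119 / 129.7 × 100 = 91.75 %

91.8 %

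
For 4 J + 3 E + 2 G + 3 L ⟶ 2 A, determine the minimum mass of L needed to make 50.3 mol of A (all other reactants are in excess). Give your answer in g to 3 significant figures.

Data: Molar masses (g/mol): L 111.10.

8380 g

n(A) = 50.30 mol
n(L) = (3/2) × 50.30 = 75.45 mol
mass = 75.45 × 111.10 = 8382 g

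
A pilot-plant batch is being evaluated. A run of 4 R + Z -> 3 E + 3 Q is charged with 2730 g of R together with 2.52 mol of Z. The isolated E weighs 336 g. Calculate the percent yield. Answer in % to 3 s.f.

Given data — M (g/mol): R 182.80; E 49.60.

89.6 %

n(R) = 2730 / 182.80 = 14.93 mol
n(Z) = 2.520 mol
n/ν → R: 3.733, Z: 2.520; Z is limiting.
theoretical n(E) = (3/1) × 2.520 = 7.560 mol → 375.0 g
% yield = 336 / 375.0 × 100 = 89.60 %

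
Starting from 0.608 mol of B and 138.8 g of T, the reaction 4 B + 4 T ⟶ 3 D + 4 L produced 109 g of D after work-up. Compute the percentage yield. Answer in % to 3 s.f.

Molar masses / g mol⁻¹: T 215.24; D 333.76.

71.6 %

n(B) = 0.6080 mol
n(T) = 138.8 / 215.24 = 0.6449 mol
n/ν for B = 0.6080/4 = 0.1520
n/ν for T = 0.6449/4 = 0.1612
Smallest n/ν is B → limiting reagent.
theoretical n(D) = (3/4) × 0.6080 = 0.4560 mol → 152.2 g
% yield = 109 / 152.2 × 100 = 71.62 %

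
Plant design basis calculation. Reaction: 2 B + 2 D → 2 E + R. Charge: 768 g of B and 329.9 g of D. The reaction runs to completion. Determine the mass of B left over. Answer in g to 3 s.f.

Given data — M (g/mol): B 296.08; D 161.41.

n(B) = 768.0 / 296.08 = 2.594 mol
n(D) = 329.9 / 161.41 = 2.044 mol
n/ν for B = 2.594/2 = 1.297
n/ν for D = 2.044/2 = 1.022
Smallest n/ν is D → limiting reagent.
B consumed = (2/2) × 2.044 = 2.044 mol
B remaining = 2.594 − 2.044 = 0.5500 mol
mass = 0.5500 × 296.08 = 162.8 g

163 g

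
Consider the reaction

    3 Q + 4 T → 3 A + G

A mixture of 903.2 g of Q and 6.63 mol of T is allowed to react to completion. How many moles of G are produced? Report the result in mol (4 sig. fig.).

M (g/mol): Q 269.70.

n(Q) = 903.2 / 269.70 = 3.349 mol
n(T) = 6.630 mol
n/ν for Q = 3.349/3 = 1.116
n/ν for T = 6.630/4 = 1.658
Smallest n/ν is Q → limiting reagent.
n(G) = (1/3) × 3.349 = 1.116 mol

1.116 mol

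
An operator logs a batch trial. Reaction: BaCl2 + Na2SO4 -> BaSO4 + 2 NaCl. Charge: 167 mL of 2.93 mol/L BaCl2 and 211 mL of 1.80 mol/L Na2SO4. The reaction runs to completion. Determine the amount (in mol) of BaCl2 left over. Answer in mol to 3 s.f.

n(BaCl2) = 2.93 × 167.0/1000 = 0.4893 mol
n(Na2SO4) = 1.80 × 211.0/1000 = 0.3798 mol
n/ν for BaCl2 = 0.4893/1 = 0.4893
n/ν for Na2SO4 = 0.3798/1 = 0.3798
Smallest n/ν is Na2SO4 → limiting reagent.
BaCl2 consumed = (1/1) × 0.3798 = 0.3798 mol
BaCl2 remaining = 0.4893 − 0.3798 = 0.1095 mol

0.110 mol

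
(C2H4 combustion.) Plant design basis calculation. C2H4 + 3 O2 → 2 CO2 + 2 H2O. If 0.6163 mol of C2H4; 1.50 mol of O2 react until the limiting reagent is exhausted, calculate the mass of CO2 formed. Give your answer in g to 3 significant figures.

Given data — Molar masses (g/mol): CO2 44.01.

44.0 g

n(C2H4) = 0.6163 mol
n(O2) = 1.500 mol
n/ν for C2H4 = 0.6163/1 = 0.6163
n/ν for O2 = 1.500/3 = 0.5000
Smallest n/ν is O2 → limiting reagent.
n(CO2) = (2/3) × 1.500 = 1.000 mol
mass = 1.000 × 44.01 = 44.01 g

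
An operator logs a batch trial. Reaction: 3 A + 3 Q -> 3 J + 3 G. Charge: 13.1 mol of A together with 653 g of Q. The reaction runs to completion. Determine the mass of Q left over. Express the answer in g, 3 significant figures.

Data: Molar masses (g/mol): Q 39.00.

n(A) = 13.10 mol
n(Q) = 653.0 / 39.00 = 16.74 mol
n/ν → A: 4.367, Q: 5.580; A is limiting.
Q consumed = (3/3) × 13.10 = 13.10 mol
Q remaining = 16.74 − 13.10 = 3.640 mol
mass = 3.640 × 39.00 = 142.0 g

142 g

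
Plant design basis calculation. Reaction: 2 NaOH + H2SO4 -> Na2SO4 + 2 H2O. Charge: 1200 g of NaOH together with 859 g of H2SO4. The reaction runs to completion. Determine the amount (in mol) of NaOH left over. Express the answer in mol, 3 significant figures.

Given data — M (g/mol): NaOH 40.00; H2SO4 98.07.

12.5 mol

n(NaOH) = 1200 / 40.00 = 30.00 mol
n(H2SO4) = 859.0 / 98.07 = 8.759 mol
n/ν → NaOH: 15.00, H2SO4: 8.759; H2SO4 is limiting.
NaOH consumed = (2/1) × 8.759 = 17.52 mol
NaOH remaining = 30.00 − 17.52 = 12.48 mol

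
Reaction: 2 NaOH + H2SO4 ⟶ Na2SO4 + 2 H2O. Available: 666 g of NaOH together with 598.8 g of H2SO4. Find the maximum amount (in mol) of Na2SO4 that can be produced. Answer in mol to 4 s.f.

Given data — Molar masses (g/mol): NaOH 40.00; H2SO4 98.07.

6.106 mol

n(NaOH) = 666.0 / 40.00 = 16.65 mol
n(H2SO4) = 598.8 / 98.07 = 6.106 mol
n/ν for NaOH = 16.65/2 = 8.325
n/ν for H2SO4 = 6.106/1 = 6.106
Smallest n/ν is H2SO4 → limiting reagent.
n(Na2SO4) = (1/1) × 6.106 = 6.106 mol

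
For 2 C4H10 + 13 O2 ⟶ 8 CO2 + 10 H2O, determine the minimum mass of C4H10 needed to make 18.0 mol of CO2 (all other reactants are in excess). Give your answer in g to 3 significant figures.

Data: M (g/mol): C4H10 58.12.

n(CO2) = 18.00 mol
n(C4H10) = (2/8) × 18.00 = 4.500 mol
mass = 4.500 × 58.12 = 261.5 g

262 g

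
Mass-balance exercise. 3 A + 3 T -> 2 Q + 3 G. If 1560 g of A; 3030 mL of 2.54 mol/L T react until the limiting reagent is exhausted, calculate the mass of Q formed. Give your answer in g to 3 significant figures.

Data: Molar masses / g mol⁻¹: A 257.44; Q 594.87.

n(A) = 1560 / 257.44 = 6.060 mol
n(T) = 2.54 × 3030/1000 = 7.696 mol
n/ν for A = 6.060/3 = 2.020
n/ν for T = 7.696/3 = 2.565
Smallest n/ν is A → limiting reagent.
n(Q) = (2/3) × 6.060 = 4.040 mol
mass = 4.040 × 594.87 = 2403 g

2400 g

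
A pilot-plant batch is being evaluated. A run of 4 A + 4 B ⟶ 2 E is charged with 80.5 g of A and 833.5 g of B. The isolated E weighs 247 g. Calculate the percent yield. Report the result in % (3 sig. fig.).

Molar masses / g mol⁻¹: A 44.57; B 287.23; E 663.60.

41.2 %

n(A) = 80.50 / 44.57 = 1.806 mol
n(B) = 833.5 / 287.23 = 2.902 mol
n/ν → A: 0.4515, B: 0.7255; A is limiting.
theoretical n(E) = (2/4) × 1.806 = 0.9030 mol → 599.2 g
% yield = 247 / 599.2 × 100 = 41.22 %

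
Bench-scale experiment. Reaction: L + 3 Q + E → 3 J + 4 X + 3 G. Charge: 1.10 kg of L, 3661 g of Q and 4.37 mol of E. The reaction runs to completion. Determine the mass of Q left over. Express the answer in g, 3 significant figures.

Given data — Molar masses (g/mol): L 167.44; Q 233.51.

600 g

n(L) = 1.100×1000 / 167.44 = 6.570 mol
n(Q) = 3661 / 233.51 = 15.68 mol
n(E) = 4.370 mol
n/ν for L = 6.570/1 = 6.570
n/ν for Q = 15.68/3 = 5.227
n/ν for E = 4.370/1 = 4.370
Smallest n/ν is E → limiting reagent.
Q consumed = (3/1) × 4.370 = 13.11 mol
Q remaining = 15.68 − 13.11 = 2.570 mol
mass = 2.570 × 233.51 = 600.1 g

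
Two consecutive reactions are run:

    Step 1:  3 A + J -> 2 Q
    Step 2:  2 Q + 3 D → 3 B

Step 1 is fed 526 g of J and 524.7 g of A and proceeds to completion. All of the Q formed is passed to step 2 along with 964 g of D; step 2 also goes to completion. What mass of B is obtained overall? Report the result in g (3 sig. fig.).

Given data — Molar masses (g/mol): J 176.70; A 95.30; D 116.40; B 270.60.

1490 g

Step 1:
n(J) = 526.0 / 176.70 = 2.977 mol
n(A) = 524.7 / 95.30 = 5.506 mol
n/ν → J: 2.977, A: 1.835; A is limiting.
n(Q) produced = (2/3) × 5.506 = 3.671 mol
Step 2:
n(Q) available = 3.671 mol
n(D) = 964.0 / 116.40 = 8.282 mol
n/ν → Q: 1.836, D: 2.761; Q is limiting.
n(B) = (3/2) × 3.671 = 5.507 mol
mass = 5.507 × 270.60 = 1490 g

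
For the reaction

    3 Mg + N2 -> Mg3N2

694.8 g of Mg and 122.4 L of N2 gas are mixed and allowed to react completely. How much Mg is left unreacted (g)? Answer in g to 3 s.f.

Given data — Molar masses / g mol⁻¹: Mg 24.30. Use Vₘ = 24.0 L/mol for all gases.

n(Mg) = 694.8 / 24.30 = 28.59 mol
n(N2) = 122.4 / 24.0 = 5.100 mol
n/ν for Mg = 28.59/3 = 9.530
n/ν for N2 = 5.100/1 = 5.100
Smallest n/ν is N2 → limiting reagent.
Mg consumed = (3/1) × 5.100 = 15.30 mol
Mg remaining = 28.59 − 15.30 = 13.29 mol
mass = 13.29 × 24.30 = 322.9 g

323 g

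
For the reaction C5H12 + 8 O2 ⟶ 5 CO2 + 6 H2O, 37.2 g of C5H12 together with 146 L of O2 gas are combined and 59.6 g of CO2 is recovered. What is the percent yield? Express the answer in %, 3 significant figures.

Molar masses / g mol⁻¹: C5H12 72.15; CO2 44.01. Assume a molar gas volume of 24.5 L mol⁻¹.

52.5 %

n(C5H12) = 37.20 / 72.15 = 0.5156 mol
n(O2) = 146.0 / 24.5 = 5.959 mol
n/ν → C5H12: 0.5156, O2: 0.7449; C5H12 is limiting.
theoretical n(CO2) = (5/1) × 0.5156 = 2.578 mol → 113.5 g
% yield = 59.6 / 113.5 × 100 = 52.51 %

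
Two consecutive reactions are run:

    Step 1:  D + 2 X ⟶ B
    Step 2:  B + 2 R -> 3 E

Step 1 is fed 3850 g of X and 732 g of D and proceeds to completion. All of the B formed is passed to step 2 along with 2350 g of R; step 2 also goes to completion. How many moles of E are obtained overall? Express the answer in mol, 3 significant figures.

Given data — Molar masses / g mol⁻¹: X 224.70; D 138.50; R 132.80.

Step 1:
n(X) = 3850 / 224.70 = 17.13 mol
n(D) = 732.0 / 138.50 = 5.285 mol
n/ν for X = 17.13/2 = 8.565
n/ν for D = 5.285/1 = 5.285
Smallest n/ν is D → limiting reagent.
n(B) produced = (1/1) × 5.285 = 5.285 mol
Step 2:
n(B) available = 5.285 mol
n(R) = 2350 / 132.80 = 17.70 mol
n/ν for B = 5.285/1 = 5.285
n/ν for R = 17.70/2 = 8.850
Smallest n/ν is B → limiting reagent.
n(E) = (3/1) × 5.285 = 15.86 mol

15.9 mol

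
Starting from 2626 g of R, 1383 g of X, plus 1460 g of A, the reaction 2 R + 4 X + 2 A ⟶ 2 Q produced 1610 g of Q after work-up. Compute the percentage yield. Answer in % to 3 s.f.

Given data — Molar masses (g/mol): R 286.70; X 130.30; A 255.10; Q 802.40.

n(R) = 2626 / 286.70 = 9.159 mol
n(X) = 1383 / 130.30 = 10.61 mol
n(A) = 1460 / 255.10 = 5.723 mol
n/ν → R: 4.580, X: 2.653, A: 2.862; X is limiting.
theoretical n(Q) = (2/4) × 10.61 = 5.305 mol → 4257 g
% yield = 1610 / 4257 × 100 = 37.82 %

37.8 %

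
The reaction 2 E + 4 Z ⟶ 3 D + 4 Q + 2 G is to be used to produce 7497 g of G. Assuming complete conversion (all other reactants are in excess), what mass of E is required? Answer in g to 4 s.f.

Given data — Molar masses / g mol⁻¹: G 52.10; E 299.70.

n(G) = 7497 / 52.10 = 143.9 mol
n(E) = (2/2) × 143.9 = 143.9 mol
mass = 143.9 × 299.70 = 43130 g

43130 g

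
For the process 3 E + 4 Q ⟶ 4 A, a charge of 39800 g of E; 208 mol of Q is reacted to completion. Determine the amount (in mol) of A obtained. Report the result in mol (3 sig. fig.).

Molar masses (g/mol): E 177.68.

208 mol

n(E) = 39800 / 177.68 = 224.0 mol
n(Q) = 208.0 mol
n/ν for E = 224.0/3 = 74.67
n/ν for Q = 208.0/4 = 52.00
Smallest n/ν is Q → limiting reagent.
n(A) = (4/4) × 208.0 = 208.0 mol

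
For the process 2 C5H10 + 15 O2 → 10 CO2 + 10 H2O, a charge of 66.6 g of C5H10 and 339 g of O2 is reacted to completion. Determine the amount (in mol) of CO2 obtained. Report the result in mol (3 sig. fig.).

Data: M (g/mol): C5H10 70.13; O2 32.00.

4.75 mol

n(C5H10) = 66.60 / 70.13 = 0.9497 mol
n(O2) = 339.0 / 32.00 = 10.59 mol
n/ν for C5H10 = 0.9497/2 = 0.4749
n/ν for O2 = 10.59/15 = 0.7060
Smallest n/ν is C5H10 → limiting reagent.
n(CO2) = (10/2) × 0.9497 = 4.749 mol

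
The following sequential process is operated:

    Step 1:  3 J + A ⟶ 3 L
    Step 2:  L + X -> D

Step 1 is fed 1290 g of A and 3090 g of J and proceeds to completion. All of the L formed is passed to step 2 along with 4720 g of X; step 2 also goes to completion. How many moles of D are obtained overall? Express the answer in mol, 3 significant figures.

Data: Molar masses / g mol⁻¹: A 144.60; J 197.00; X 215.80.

15.7 mol

Step 1:
n(A) = 1290 / 144.60 = 8.921 mol
n(J) = 3090 / 197.00 = 15.69 mol
n/ν → A: 8.921, J: 5.230; J is limiting.
n(L) produced = (3/3) × 15.69 = 15.69 mol
Step 2:
n(L) available = 15.69 mol
n(X) = 4720 / 215.80 = 21.87 mol
n/ν → L: 15.69, X: 21.87; L is limiting.
n(D) = (1/1) × 15.69 = 15.69 mol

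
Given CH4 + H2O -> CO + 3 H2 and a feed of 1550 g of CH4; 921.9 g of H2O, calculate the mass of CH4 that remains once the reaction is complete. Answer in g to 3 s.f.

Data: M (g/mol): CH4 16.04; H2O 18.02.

n(CH4) = 1550 / 16.04 = 96.63 mol
n(H2O) = 921.9 / 18.02 = 51.16 mol
n/ν → CH4: 96.63, H2O: 51.16; H2O is limiting.
CH4 consumed = (1/1) × 51.16 = 51.16 mol
CH4 remaining = 96.63 − 51.16 = 45.47 mol
mass = 45.47 × 16.04 = 729.3 g

729 g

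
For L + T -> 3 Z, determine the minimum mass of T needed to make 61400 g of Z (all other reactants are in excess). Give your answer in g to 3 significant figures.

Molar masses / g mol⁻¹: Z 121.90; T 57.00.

n(Z) = 61400 / 121.90 = 503.7 mol
n(T) = (1/3) × 503.7 = 167.9 mol
mass = 167.9 × 57.00 = 9570 g

9570 g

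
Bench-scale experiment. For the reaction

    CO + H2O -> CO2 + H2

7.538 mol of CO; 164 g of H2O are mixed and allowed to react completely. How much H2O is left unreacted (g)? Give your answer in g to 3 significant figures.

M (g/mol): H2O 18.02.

28.2 g

n(CO) = 7.538 mol
n(H2O) = 164.0 / 18.02 = 9.101 mol
n/ν for CO = 7.538/1 = 7.538
n/ν for H2O = 9.101/1 = 9.101
Smallest n/ν is CO → limiting reagent.
H2O consumed = (1/1) × 7.538 = 7.538 mol
H2O remaining = 9.101 − 7.538 = 1.563 mol
mass = 1.563 × 18.02 = 28.17 g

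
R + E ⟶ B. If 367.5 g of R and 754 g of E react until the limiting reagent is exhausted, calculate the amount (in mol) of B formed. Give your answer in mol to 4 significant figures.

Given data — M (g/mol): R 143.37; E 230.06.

2.563 mol

n(R) = 367.5 / 143.37 = 2.563 mol
n(E) = 754.0 / 230.06 = 3.277 mol
n/ν for R = 2.563/1 = 2.563
n/ν for E = 3.277/1 = 3.277
Smallest n/ν is R → limiting reagent.
n(B) = (1/1) × 2.563 = 2.563 mol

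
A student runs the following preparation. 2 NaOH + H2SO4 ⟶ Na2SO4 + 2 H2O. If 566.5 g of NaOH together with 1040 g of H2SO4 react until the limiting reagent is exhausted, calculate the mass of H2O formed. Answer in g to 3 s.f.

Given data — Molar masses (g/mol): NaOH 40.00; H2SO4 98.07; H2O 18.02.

255 g

n(NaOH) = 566.5 / 40.00 = 14.16 mol
n(H2SO4) = 1040 / 98.07 = 10.60 mol
n/ν → NaOH: 7.080, H2SO4: 10.60; NaOH is limiting.
n(H2O) = (2/2) × 14.16 = 14.16 mol
mass = 14.16 × 18.02 = 255.2 g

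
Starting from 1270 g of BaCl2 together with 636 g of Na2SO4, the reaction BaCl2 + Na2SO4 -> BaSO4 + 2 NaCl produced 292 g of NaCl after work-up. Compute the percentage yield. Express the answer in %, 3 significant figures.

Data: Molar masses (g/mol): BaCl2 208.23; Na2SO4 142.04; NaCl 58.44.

55.8 %

n(BaCl2) = 1270 / 208.23 = 6.099 mol
n(Na2SO4) = 636.0 / 142.04 = 4.478 mol
n/ν for BaCl2 = 6.099/1 = 6.099
n/ν for Na2SO4 = 4.478/1 = 4.478
Smallest n/ν is Na2SO4 → limiting reagent.
theoretical n(NaCl) = (2/1) × 4.478 = 8.956 mol → 523.4 g
% yield = 292 / 523.4 × 100 = 55.79 %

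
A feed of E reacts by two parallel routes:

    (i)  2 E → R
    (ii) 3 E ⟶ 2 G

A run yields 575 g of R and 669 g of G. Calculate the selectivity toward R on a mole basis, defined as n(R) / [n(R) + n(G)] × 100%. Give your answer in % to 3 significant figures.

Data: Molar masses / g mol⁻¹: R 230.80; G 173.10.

39.2 %

n(R) = 575 / 230.80 = 2.491 mol
n(G) = 669 / 173.10 = 3.865 mol
selectivity = 2.491/(2.491+3.865) × 100 = 39.19 %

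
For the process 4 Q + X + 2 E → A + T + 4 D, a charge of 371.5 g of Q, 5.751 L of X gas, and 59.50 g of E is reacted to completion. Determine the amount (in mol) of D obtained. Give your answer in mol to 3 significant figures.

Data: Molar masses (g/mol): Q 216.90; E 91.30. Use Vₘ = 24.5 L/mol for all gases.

0.939 mol

n(Q) = 371.5 / 216.90 = 1.713 mol
n(X) = 5.751 / 24.5 = 0.2347 mol
n(E) = 59.50 / 91.30 = 0.6517 mol
n/ν for Q = 1.713/4 = 0.4283
n/ν for X = 0.2347/1 = 0.2347
n/ν for E = 0.6517/2 = 0.3259
Smallest n/ν is X → limiting reagent.
n(D) = (4/1) × 0.2347 = 0.9388 mol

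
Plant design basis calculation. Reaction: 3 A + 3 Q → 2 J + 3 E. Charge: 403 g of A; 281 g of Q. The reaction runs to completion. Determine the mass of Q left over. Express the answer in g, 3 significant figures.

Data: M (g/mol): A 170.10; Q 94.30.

57.6 g

n(A) = 403.0 / 170.10 = 2.369 mol
n(Q) = 281.0 / 94.30 = 2.980 mol
n/ν → A: 0.7897, Q: 0.9933; A is limiting.
Q consumed = (3/3) × 2.369 = 2.369 mol
Q remaining = 2.980 − 2.369 = 0.6110 mol
mass = 0.6110 × 94.30 = 57.62 g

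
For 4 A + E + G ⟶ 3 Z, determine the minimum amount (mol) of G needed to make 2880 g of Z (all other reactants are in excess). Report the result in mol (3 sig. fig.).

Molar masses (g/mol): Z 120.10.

7.99 mol

n(Z) = 2880 / 120.10 = 23.98 mol
n(G) = (1/3) × 23.98 = 7.993 mol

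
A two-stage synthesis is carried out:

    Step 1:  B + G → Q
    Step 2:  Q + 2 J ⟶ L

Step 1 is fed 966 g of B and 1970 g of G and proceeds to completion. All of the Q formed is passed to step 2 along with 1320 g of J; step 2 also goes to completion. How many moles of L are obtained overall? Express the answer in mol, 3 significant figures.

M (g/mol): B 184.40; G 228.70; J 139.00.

4.75 mol

Step 1:
n(B) = 966.0 / 184.40 = 5.239 mol
n(G) = 1970 / 228.70 = 8.614 mol
n/ν → B: 5.239, G: 8.614; B is limiting.
n(Q) produced = (1/1) × 5.239 = 5.239 mol
Step 2:
n(Q) available = 5.239 mol
n(J) = 1320 / 139.00 = 9.496 mol
n/ν → Q: 5.239, J: 4.748; J is limiting.
n(L) = (1/2) × 9.496 = 4.748 mol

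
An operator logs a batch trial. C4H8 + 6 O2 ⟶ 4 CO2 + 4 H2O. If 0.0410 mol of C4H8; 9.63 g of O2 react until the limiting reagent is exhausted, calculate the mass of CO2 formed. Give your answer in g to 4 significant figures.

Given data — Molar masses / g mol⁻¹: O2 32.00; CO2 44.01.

7.218 g

n(C4H8) = 0.04100 mol
n(O2) = 9.630 / 32.00 = 0.3009 mol
n/ν for C4H8 = 0.04100/1 = 0.04100
n/ν for O2 = 0.3009/6 = 0.05015
Smallest n/ν is C4H8 → limiting reagent.
n(CO2) = (4/1) × 0.04100 = 0.1640 mol
mass = 0.1640 × 44.01 = 7.218 g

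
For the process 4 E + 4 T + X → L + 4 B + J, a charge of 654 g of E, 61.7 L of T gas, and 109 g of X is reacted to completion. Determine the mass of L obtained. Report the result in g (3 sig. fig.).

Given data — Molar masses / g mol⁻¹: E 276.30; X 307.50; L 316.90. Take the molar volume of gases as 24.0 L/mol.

n(E) = 654.0 / 276.30 = 2.367 mol
n(T) = 61.70 / 24.0 = 2.571 mol
n(X) = 109.0 / 307.50 = 0.3545 mol
n/ν → E: 0.5918, T: 0.6428, X: 0.3545; X is limiting.
n(L) = (1/1) × 0.3545 = 0.3545 mol
mass = 0.3545 × 316.90 = 112.3 g

112 g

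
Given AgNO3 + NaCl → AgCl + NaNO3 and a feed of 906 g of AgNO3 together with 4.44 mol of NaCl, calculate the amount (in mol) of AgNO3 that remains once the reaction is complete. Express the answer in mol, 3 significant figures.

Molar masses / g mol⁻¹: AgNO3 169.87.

n(AgNO3) = 906.0 / 169.87 = 5.333 mol
n(NaCl) = 4.440 mol
n/ν → AgNO3: 5.333, NaCl: 4.440; NaCl is limiting.
AgNO3 consumed = (1/1) × 4.440 = 4.440 mol
AgNO3 remaining = 5.333 − 4.440 = 0.8930 mol

0.893 mol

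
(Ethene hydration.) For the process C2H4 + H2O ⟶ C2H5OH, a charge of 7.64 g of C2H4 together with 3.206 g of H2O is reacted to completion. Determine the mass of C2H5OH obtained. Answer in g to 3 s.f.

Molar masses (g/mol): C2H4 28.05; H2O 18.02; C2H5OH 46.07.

n(C2H4) = 7.640 / 28.05 = 0.2724 mol
n(H2O) = 3.206 / 18.02 = 0.1779 mol
n/ν for C2H4 = 0.2724/1 = 0.2724
n/ν for H2O = 0.1779/1 = 0.1779
Smallest n/ν is H2O → limiting reagent.
n(C2H5OH) = (1/1) × 0.1779 = 0.1779 mol
mass = 0.1779 × 46.07 = 8.196 g

8.20 g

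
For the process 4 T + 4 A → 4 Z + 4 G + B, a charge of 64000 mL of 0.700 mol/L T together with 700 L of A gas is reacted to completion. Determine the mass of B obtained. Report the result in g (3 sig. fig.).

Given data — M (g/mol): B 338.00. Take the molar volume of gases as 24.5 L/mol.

n(T) = 0.700 × 64000/1000 = 44.80 mol
n(A) = 700.0 / 24.5 = 28.57 mol
n/ν → T: 11.20, A: 7.143; A is limiting.
n(B) = (1/4) × 28.57 = 7.143 mol
mass = 7.143 × 338.00 = 2414 g

2410 g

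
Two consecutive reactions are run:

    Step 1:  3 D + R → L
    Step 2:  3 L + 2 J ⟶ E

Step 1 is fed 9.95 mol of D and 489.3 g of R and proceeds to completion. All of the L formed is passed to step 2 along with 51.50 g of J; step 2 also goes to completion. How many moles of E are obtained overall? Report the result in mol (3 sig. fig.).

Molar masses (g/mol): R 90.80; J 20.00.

1.11 mol

Step 1:
n(D) = 9.950 mol
n(R) = 489.3 / 90.80 = 5.389 mol
n/ν → D: 3.317, R: 5.389; D is limiting.
n(L) produced = (1/3) × 9.950 = 3.317 mol
Step 2:
n(L) available = 3.317 mol
n(J) = 51.50 / 20.00 = 2.575 mol
n/ν → L: 1.106, J: 1.288; L is limiting.
n(E) = (1/3) × 3.317 = 1.106 mol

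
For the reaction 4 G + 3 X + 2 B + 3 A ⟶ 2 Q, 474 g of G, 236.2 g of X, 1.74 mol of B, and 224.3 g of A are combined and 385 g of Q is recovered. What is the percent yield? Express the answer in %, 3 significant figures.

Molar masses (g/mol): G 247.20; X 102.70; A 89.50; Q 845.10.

n(G) = 474.0 / 247.20 = 1.917 mol
n(X) = 236.2 / 102.70 = 2.300 mol
n(B) = 1.740 mol
n(A) = 224.3 / 89.50 = 2.506 mol
n/ν → G: 0.4793, X: 0.7667, B: 0.8700, A: 0.8353; G is limiting.
theoretical n(Q) = (2/4) × 1.917 = 0.9585 mol → 810.0 g
% yield = 385 / 810.0 × 100 = 47.53 %

47.5 %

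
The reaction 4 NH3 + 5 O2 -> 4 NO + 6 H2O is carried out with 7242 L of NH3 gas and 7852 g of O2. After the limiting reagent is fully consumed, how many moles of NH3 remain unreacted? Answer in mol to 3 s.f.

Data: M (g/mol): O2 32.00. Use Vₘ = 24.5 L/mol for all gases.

n(NH3) = 7242 / 24.5 = 295.6 mol
n(O2) = 7852 / 32.00 = 245.4 mol
n/ν → NH3: 73.90, O2: 49.08; O2 is limiting.
NH3 consumed = (4/5) × 245.4 = 196.3 mol
NH3 remaining = 295.6 − 196.3 = 99.30 mol

99.3 mol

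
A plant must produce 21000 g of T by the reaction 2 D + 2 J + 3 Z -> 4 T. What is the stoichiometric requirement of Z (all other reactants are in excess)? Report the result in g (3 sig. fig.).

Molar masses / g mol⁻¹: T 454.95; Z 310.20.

10700 g

n(T) = 21000 / 454.95 = 46.16 mol
n(Z) = (3/4) × 46.16 = 34.62 mol
mass = 34.62 × 310.20 = 10740 g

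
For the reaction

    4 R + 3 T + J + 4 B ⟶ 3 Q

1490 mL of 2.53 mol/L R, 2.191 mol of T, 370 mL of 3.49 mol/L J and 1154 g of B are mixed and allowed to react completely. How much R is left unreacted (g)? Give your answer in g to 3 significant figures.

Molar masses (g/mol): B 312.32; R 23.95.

20.3 g

n(R) = 2.53 × 1490/1000 = 3.770 mol
n(T) = 2.191 mol
n(J) = 3.49 × 370.0/1000 = 1.291 mol
n(B) = 1154 / 312.32 = 3.695 mol
n/ν for R = 3.770/4 = 0.9425
n/ν for T = 2.191/3 = 0.7303
n/ν for J = 1.291/1 = 1.291
n/ν for B = 3.695/4 = 0.9238
Smallest n/ν is T → limiting reagent.
R consumed = (4/3) × 2.191 = 2.921 mol
R remaining = 3.770 − 2.921 = 0.8490 mol
mass = 0.8490 × 23.95 = 20.33 g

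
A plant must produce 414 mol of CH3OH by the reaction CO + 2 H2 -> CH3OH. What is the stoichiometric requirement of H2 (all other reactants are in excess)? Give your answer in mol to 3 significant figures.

828 mol

n(CH3OH) = 414.0 mol
n(H2) = (2/1) × 414.0 = 828.0 mol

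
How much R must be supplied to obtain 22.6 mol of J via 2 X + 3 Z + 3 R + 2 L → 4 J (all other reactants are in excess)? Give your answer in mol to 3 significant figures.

n(J) = 22.60 mol
n(R) = (3/4) × 22.60 = 16.95 mol

17.0 mol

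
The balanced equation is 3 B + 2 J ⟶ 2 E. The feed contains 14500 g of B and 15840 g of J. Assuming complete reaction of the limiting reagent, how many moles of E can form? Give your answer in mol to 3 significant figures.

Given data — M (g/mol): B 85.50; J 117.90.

113 mol

n(B) = 14500 / 85.50 = 169.6 mol
n(J) = 15840 / 117.90 = 134.4 mol
n/ν for B = 169.6/3 = 56.53
n/ν for J = 134.4/2 = 67.20
Smallest n/ν is B → limiting reagent.
n(E) = (2/3) × 169.6 = 113.1 mol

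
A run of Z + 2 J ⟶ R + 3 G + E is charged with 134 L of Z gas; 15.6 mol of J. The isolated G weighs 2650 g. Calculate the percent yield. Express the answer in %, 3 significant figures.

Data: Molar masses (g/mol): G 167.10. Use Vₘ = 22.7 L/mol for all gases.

89.6 %

n(Z) = 134.0 / 22.7 = 5.903 mol
n(J) = 15.60 mol
n/ν for Z = 5.903/1 = 5.903
n/ν for J = 15.60/2 = 7.800
Smallest n/ν is Z → limiting reagent.
theoretical n(G) = (3/1) × 5.903 = 17.71 mol → 2959 g
% yield = 2650 / 2959 × 100 = 89.56 %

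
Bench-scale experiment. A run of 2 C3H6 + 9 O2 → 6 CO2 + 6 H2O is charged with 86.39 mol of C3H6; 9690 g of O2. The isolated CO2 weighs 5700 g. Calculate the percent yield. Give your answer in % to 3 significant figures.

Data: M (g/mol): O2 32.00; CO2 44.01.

64.2 %

n(C3H6) = 86.39 mol
n(O2) = 9690 / 32.00 = 302.8 mol
n/ν → C3H6: 43.20, O2: 33.64; O2 is limiting.
theoretical n(CO2) = (6/9) × 302.8 = 201.9 mol → 8886 g
% yield = 5700 / 8886 × 100 = 64.15 %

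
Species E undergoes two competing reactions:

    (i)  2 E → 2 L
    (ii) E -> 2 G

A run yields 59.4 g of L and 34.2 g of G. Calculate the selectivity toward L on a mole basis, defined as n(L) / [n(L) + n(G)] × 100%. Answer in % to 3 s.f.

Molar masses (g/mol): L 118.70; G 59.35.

n(L) = 59.4 / 118.70 = 0.5004 mol
n(G) = 34.2 / 59.35 = 0.5762 mol
selectivity = 0.5004/(0.5004+0.5762) × 100 = 46.48 %

46.5 %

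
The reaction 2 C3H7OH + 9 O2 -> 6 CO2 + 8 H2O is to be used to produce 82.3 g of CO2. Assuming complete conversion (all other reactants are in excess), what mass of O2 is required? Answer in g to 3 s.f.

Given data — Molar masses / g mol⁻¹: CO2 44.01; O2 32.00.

n(CO2) = 82.3 / 44.01 = 1.870 mol
n(O2) = (9/6) × 1.870 = 2.805 mol
mass = 2.805 × 32.00 = 89.76 g

89.8 g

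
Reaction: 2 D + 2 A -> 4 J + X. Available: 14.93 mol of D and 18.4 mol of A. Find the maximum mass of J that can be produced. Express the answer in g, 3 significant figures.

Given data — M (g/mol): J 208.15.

n(D) = 14.93 mol
n(A) = 18.40 mol
n/ν for D = 14.93/2 = 7.465
n/ν for A = 18.40/2 = 9.200
Smallest n/ν is D → limiting reagent.
n(J) = (4/2) × 14.93 = 29.86 mol
mass = 29.86 × 208.15 = 6215 g

6220 g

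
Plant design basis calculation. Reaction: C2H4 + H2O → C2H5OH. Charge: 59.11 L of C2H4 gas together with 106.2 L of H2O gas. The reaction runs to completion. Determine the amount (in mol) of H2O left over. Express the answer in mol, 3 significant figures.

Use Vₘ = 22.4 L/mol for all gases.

2.10 mol

n(C2H4) = 59.11 / 22.4 = 2.639 mol
n(H2O) = 106.2 / 22.4 = 4.741 mol
n/ν → C2H4: 2.639, H2O: 4.741; C2H4 is limiting.
H2O consumed = (1/1) × 2.639 = 2.639 mol
H2O remaining = 4.741 − 2.639 = 2.102 mol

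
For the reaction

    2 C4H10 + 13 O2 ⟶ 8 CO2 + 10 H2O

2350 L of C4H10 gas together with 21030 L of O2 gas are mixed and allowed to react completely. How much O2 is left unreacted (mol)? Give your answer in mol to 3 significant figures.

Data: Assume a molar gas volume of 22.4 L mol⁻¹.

n(C4H10) = 2350 / 22.4 = 104.9 mol
n(O2) = 21030 / 22.4 = 938.8 mol
n/ν → C4H10: 52.45, O2: 72.22; C4H10 is limiting.
O2 consumed = (13/2) × 104.9 = 681.9 mol
O2 remaining = 938.8 − 681.9 = 256.9 mol

257 mol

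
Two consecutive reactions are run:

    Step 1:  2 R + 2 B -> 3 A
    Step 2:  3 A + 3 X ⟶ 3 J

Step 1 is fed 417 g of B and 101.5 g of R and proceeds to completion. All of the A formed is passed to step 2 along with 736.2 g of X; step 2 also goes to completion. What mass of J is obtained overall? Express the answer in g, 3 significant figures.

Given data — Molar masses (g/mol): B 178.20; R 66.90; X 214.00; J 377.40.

859 g

Step 1:
n(B) = 417.0 / 178.20 = 2.340 mol
n(R) = 101.5 / 66.90 = 1.517 mol
n/ν for B = 2.340/2 = 1.170
n/ν for R = 1.517/2 = 0.7585
Smallest n/ν is R → limiting reagent.
n(A) produced = (3/2) × 1.517 = 2.276 mol
Step 2:
n(A) available = 2.276 mol
n(X) = 736.2 / 214.00 = 3.440 mol
n/ν for A = 2.276/3 = 0.7587
n/ν for X = 3.440/3 = 1.147
Smallest n/ν is A → limiting reagent.
n(J) = (3/3) × 2.276 = 2.276 mol
mass = 2.276 × 377.40 = 859.0 g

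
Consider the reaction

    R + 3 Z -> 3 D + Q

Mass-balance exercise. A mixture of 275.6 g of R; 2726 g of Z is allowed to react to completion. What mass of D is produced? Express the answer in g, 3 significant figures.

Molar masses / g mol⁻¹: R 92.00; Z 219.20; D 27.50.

n(R) = 275.6 / 92.00 = 2.996 mol
n(Z) = 2726 / 219.20 = 12.44 mol
n/ν for R = 2.996/1 = 2.996
n/ν for Z = 12.44/3 = 4.147
Smallest n/ν is R → limiting reagent.
n(D) = (3/1) × 2.996 = 8.988 mol
mass = 8.988 × 27.50 = 247.2 g

247 g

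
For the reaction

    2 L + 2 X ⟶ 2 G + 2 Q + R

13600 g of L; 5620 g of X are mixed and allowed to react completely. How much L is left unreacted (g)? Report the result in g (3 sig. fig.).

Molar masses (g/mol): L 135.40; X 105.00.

6350 g

n(L) = 13600 / 135.40 = 100.4 mol
n(X) = 5620 / 105.00 = 53.52 mol
n/ν for L = 100.4/2 = 50.20
n/ν for X = 53.52/2 = 26.76
Smallest n/ν is X → limiting reagent.
L consumed = (2/2) × 53.52 = 53.52 mol
L remaining = 100.4 − 53.52 = 46.88 mol
mass = 46.88 × 135.40 = 6348 g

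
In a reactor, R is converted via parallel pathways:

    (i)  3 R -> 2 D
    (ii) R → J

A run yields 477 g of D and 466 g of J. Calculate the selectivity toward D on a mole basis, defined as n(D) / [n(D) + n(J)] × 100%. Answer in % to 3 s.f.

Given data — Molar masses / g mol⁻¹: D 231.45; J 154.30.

n(D) = 477 / 231.45 = 2.061 mol
n(J) = 466 / 154.30 = 3.020 mol
selectivity = 2.061/(2.061+3.020) × 100 = 40.56 %

40.6 %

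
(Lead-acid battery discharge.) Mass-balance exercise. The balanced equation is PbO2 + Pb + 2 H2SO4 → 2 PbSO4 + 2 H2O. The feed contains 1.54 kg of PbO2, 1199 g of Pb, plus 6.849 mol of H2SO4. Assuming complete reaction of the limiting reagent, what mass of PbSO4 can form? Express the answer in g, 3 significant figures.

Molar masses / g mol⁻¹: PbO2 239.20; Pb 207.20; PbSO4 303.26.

2080 g

n(PbO2) = 1.540×1000 / 239.20 = 6.438 mol
n(Pb) = 1199 / 207.20 = 5.787 mol
n(H2SO4) = 6.849 mol
n/ν for PbO2 = 6.438/1 = 6.438
n/ν for Pb = 5.787/1 = 5.787
n/ν for H2SO4 = 6.849/2 = 3.425
Smallest n/ν is H2SO4 → limiting reagent.
n(PbSO4) = (2/2) × 6.849 = 6.849 mol
mass = 6.849 × 303.26 = 2077 g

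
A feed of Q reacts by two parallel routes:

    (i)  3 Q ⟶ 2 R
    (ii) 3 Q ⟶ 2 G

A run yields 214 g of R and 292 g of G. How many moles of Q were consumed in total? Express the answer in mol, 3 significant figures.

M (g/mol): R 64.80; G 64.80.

11.7 mol

n(R) = 214 / 64.80 = 3.302 mol
n(G) = 292 / 64.80 = 4.506 mol
n(Q) via (i) = (3/2)×3.302 = 4.953 mol
n(Q) via (ii) = (3/2)×4.506 = 6.759 mol
total n(Q) = 4.953 + 6.759 = 11.71 mol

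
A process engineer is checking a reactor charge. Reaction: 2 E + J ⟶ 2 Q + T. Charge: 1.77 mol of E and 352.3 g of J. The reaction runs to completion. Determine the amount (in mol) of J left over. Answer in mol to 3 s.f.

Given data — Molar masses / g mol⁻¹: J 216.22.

0.744 mol

n(E) = 1.770 mol
n(J) = 352.3 / 216.22 = 1.629 mol
n/ν for E = 1.770/2 = 0.8850
n/ν for J = 1.629/1 = 1.629
Smallest n/ν is E → limiting reagent.
J consumed = (1/2) × 1.770 = 0.8850 mol
J remaining = 1.629 − 0.8850 = 0.7440 mol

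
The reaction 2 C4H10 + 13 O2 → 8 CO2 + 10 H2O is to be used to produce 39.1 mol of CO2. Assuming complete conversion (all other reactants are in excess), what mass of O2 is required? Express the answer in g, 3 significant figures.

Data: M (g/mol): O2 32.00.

2030 g

n(CO2) = 39.10 mol
n(O2) = (13/8) × 39.10 = 63.54 mol
mass = 63.54 × 32.00 = 2033 g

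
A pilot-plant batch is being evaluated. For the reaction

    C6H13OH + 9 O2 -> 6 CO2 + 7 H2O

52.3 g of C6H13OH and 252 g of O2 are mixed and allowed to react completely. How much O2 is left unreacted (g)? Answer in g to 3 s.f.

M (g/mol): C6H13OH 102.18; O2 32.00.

105 g

n(C6H13OH) = 52.30 / 102.18 = 0.5118 mol
n(O2) = 252.0 / 32.00 = 7.875 mol
n/ν → C6H13OH: 0.5118, O2: 0.8750; C6H13OH is limiting.
O2 consumed = (9/1) × 0.5118 = 4.606 mol
O2 remaining = 7.875 − 4.606 = 3.269 mol
mass = 3.269 × 32.00 = 104.6 g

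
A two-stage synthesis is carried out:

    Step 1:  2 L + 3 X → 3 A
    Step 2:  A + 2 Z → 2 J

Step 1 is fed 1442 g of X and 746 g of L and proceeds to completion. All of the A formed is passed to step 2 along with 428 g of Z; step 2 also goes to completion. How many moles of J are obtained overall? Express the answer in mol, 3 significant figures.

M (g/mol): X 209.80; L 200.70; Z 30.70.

Step 1:
n(X) = 1442 / 209.80 = 6.873 mol
n(L) = 746.0 / 200.70 = 3.717 mol
n/ν for X = 6.873/3 = 2.291
n/ν for L = 3.717/2 = 1.859
Smallest n/ν is L → limiting reagent.
n(A) produced = (3/2) × 3.717 = 5.576 mol
Step 2:
n(A) available = 5.576 mol
n(Z) = 428.0 / 30.70 = 13.94 mol
n/ν for A = 5.576/1 = 5.576
n/ν for Z = 13.94/2 = 6.970
Smallest n/ν is A → limiting reagent.
n(J) = (2/1) × 5.576 = 11.15 mol

11.2 mol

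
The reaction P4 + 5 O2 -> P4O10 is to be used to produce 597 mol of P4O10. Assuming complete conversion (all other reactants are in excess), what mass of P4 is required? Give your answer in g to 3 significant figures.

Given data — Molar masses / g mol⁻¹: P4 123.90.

74000 g

n(P4O10) = 597.0 mol
n(P4) = (1/1) × 597.0 = 597.0 mol
mass = 597.0 × 123.90 = 73970 g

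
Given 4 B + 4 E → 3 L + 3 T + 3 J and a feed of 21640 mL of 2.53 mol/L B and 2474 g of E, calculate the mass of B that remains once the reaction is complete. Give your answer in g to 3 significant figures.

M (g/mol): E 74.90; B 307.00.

n(B) = 2.53 × 21640/1000 = 54.75 mol
n(E) = 2474 / 74.90 = 33.03 mol
n/ν → B: 13.69, E: 8.258; E is limiting.
B consumed = (4/4) × 33.03 = 33.03 mol
B remaining = 54.75 − 33.03 = 21.72 mol
mass = 21.72 × 307.00 = 6668 g

6670 g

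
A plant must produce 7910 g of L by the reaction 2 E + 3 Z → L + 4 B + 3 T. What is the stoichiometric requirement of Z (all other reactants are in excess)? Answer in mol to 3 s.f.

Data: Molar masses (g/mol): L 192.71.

n(L) = 7910 / 192.71 = 41.05 mol
n(Z) = (3/1) × 41.05 = 123.2 mol

123 mol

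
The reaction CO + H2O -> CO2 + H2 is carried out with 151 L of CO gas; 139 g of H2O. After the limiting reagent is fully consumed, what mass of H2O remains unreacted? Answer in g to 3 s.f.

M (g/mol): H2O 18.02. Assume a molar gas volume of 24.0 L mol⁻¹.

25.6 g

n(CO) = 151.0 / 24.0 = 6.292 mol
n(H2O) = 139.0 / 18.02 = 7.714 mol
n/ν for CO = 6.292/1 = 6.292
n/ν for H2O = 7.714/1 = 7.714
Smallest n/ν is CO → limiting reagent.
H2O consumed = (1/1) × 6.292 = 6.292 mol
H2O remaining = 7.714 − 6.292 = 1.422 mol
mass = 1.422 × 18.02 = 25.62 g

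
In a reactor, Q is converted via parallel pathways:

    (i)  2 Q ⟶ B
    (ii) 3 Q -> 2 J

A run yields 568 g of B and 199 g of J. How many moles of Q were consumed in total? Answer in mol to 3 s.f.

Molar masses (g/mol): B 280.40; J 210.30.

5.47 mol

n(B) = 568 / 280.40 = 2.026 mol
n(J) = 199 / 210.30 = 0.9463 mol
n(Q) via (i) = (2/1)×2.026 = 4.052 mol
n(Q) via (ii) = (3/2)×0.9463 = 1.419 mol
total n(Q) = 4.052 + 1.419 = 5.471 mol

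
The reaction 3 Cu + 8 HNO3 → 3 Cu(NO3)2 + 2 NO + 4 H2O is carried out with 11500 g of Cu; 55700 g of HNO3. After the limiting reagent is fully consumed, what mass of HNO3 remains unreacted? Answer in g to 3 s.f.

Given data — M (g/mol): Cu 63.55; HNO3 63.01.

n(Cu) = 11500 / 63.55 = 181.0 mol
n(HNO3) = 55700 / 63.01 = 884.0 mol
n/ν for Cu = 181.0/3 = 60.33
n/ν for HNO3 = 884.0/8 = 110.5
Smallest n/ν is Cu → limiting reagent.
HNO3 consumed = (8/3) × 181.0 = 482.7 mol
HNO3 remaining = 884.0 − 482.7 = 401.3 mol
mass = 401.3 × 63.01 = 25290 g

25300 g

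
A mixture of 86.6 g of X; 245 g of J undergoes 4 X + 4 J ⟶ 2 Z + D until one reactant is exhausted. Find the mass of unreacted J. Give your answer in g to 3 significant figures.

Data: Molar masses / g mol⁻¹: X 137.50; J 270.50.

74.6 g

n(X) = 86.60 / 137.50 = 0.6298 mol
n(J) = 245.0 / 270.50 = 0.9057 mol
n/ν → X: 0.1575, J: 0.2264; X is limiting.
J consumed = (4/4) × 0.6298 = 0.6298 mol
J remaining = 0.9057 − 0.6298 = 0.2759 mol
mass = 0.2759 × 270.50 = 74.63 g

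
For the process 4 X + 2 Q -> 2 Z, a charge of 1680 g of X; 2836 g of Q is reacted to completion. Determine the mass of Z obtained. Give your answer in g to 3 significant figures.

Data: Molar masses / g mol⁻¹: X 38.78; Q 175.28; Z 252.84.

n(X) = 1680 / 38.78 = 43.32 mol
n(Q) = 2836 / 175.28 = 16.18 mol
n/ν → X: 10.83, Q: 8.090; Q is limiting.
n(Z) = (2/2) × 16.18 = 16.18 mol
mass = 16.18 × 252.84 = 4091 g

4090 g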